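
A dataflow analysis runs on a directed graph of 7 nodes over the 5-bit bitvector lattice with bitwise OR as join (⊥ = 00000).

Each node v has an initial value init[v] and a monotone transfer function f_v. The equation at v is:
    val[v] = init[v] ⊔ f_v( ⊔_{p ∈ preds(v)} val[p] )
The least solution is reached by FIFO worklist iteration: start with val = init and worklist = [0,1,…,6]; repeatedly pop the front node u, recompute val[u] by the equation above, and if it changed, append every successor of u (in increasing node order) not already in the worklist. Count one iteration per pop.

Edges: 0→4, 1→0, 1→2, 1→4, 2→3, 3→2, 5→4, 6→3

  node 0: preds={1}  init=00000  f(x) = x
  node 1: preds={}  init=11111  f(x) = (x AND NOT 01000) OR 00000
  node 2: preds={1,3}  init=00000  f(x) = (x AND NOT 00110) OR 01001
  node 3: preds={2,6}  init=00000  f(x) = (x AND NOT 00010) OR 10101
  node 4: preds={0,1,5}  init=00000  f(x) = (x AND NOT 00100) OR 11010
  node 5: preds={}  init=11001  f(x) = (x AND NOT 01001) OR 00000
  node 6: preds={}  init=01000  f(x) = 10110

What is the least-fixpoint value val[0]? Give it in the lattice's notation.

11111

Trace (9 dequeues):
  [1] u=0 | in 11111 | out 11111 | prev 00000 | push {}
  [2] u=1 | in 00000 | out 11111 | ==
  [3] u=2 | in 11111 | out 11001 | prev 00000 | push {}
  [4] u=3 | in 11001 | out 11101 | prev 00000 | push {2}
  [5] u=4 | in 11111 | out 11011 | prev 00000 | push {}
  [6] u=5 | in 00000 | out 11001 | ==
  [7] u=6 | in 00000 | out 11110 | prev 01000 | push {3}
  [8] u=2 | in 11111 | out 11001 | ==
  [9] u=3 | in 11111 | out 11101 | ==

Converged values:
  [0] 11111
  [1] 11111
  [2] 11001
  [3] 11101
  [4] 11011
  [5] 11001
  [6] 11110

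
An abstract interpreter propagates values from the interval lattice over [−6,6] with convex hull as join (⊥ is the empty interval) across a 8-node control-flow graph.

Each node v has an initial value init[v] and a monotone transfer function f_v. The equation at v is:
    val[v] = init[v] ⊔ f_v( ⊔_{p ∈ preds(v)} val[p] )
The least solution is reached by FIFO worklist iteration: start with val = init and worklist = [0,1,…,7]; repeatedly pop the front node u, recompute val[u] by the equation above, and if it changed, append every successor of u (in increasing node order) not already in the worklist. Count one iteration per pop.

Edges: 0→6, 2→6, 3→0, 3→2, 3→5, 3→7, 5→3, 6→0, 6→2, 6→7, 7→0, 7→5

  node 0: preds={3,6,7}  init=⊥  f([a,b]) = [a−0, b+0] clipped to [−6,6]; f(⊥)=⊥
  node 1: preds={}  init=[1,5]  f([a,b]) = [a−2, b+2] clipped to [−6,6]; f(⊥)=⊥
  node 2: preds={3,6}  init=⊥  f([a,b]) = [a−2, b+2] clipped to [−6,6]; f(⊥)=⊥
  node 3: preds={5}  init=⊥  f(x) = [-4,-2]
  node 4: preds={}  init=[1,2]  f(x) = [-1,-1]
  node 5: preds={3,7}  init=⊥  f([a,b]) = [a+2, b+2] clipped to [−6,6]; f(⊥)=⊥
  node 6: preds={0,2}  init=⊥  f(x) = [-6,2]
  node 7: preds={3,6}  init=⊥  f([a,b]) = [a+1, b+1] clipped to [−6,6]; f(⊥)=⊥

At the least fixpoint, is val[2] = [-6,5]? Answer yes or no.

Iteration log — 14 steps:
  step 1. node 0  ⊔preds=⊥  new=⊥  stable
  step 2. node 1  ⊔preds=⊥  new=[1,5]  stable
  step 3. node 2  ⊔preds=⊥  new=⊥  stable
  step 4. node 3  ⊔preds=⊥  new=[-4,-2]  old=⊥  +wl: 0,2
  step 5. node 4  ⊔preds=⊥  new=[-1,2]  old=[1,2]  +wl: 
  step 6. node 5  ⊔preds=[-4,-2]  new=[-2,0]  old=⊥  +wl: 3
  step 7. node 6  ⊔preds=⊥  new=[-6,2]  old=⊥  +wl: 
  step 8. node 7  ⊔preds=[-6,2]  new=[-5,3]  old=⊥  +wl: 5
  step 9. node 0  ⊔preds=[-6,3]  new=[-6,3]  old=⊥  +wl: 6
  step 10. node 2  ⊔preds=[-6,2]  new=[-6,4]  old=⊥  +wl: 
  step 11. node 3  ⊔preds=[-2,0]  new=[-4,-2]  stable
  step 12. node 5  ⊔preds=[-5,3]  new=[-3,5]  old=[-2,0]  +wl: 3
  step 13. node 6  ⊔preds=[-6,4]  new=[-6,2]  stable
  step 14. node 3  ⊔preds=[-3,5]  new=[-4,-2]  stable

Least fixpoint reached:
  node 0: [-6,3]
  node 1: [1,5]
  node 2: [-6,4]
  node 3: [-4,-2]
  node 4: [-1,2]
  node 5: [-3,5]
  node 6: [-6,2]
  node 7: [-5,3]

no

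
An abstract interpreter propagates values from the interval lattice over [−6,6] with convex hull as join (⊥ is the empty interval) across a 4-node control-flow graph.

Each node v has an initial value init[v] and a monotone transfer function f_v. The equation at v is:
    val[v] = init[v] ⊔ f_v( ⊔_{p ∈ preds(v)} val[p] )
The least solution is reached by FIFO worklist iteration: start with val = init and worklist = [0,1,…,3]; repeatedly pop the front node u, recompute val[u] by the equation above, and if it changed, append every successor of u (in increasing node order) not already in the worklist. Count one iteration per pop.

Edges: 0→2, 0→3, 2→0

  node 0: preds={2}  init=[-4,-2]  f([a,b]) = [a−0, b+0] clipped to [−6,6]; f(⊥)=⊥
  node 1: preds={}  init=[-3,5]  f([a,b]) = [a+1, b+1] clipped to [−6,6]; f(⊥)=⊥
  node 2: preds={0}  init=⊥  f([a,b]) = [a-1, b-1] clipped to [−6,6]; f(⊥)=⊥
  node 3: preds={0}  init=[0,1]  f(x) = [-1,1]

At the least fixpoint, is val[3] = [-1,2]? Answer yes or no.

no

Worklist (10 pops):
  #1 pop 0: in=⊥ → [-4,-2] (no change)
  #2 pop 1: in=⊥ → [-3,5] (no change)
  #3 pop 2: in=[-4,-2] → [-5,-3] (was ⊥); enqueue [0]
  #4 pop 3: in=[-4,-2] → [-1,1] (was [0,1]); enqueue []
  #5 pop 0: in=[-5,-3] → [-5,-2] (was [-4,-2]); enqueue [2,3]
  #6 pop 2: in=[-5,-2] → [-6,-3] (was [-5,-3]); enqueue [0]
  #7 pop 3: in=[-5,-2] → [-1,1] (no change)
  #8 pop 0: in=[-6,-3] → [-6,-2] (was [-5,-2]); enqueue [2,3]
  #9 pop 2: in=[-6,-2] → [-6,-3] (no change)
  #10 pop 3: in=[-6,-2] → [-1,1] (no change)

Fixpoint:
  val[0] = [-6,-2]
  val[1] = [-3,5]
  val[2] = [-6,-3]
  val[3] = [-1,1]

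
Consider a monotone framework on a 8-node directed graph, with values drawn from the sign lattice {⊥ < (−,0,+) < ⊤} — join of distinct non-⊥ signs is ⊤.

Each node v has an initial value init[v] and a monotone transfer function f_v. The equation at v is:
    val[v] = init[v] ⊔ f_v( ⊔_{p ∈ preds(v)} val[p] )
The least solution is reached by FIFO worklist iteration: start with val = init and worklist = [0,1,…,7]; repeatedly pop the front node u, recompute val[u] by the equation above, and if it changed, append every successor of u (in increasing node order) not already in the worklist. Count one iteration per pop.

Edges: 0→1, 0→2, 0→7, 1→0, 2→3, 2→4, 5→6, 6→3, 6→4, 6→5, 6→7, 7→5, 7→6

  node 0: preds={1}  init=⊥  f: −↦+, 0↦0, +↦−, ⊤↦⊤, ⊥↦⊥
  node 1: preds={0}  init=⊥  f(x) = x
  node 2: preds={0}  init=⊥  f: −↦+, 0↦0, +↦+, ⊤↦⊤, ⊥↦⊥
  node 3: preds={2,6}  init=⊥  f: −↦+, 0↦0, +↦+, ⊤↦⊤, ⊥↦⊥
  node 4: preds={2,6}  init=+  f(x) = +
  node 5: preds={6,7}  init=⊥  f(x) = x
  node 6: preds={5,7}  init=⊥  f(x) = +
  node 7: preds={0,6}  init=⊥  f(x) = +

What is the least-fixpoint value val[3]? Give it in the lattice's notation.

+

Iteration log — 12 steps:
  step 1. node 0  ⊔preds=⊥  new=⊥  stable
  step 2. node 1  ⊔preds=⊥  new=⊥  stable
  step 3. node 2  ⊔preds=⊥  new=⊥  stable
  step 4. node 3  ⊔preds=⊥  new=⊥  stable
  step 5. node 4  ⊔preds=⊥  new=+  stable
  step 6. node 5  ⊔preds=⊥  new=⊥  stable
  step 7. node 6  ⊔preds=⊥  new=+  old=⊥  +wl: 3,4,5
  step 8. node 7  ⊔preds=+  new=+  old=⊥  +wl: 6
  step 9. node 3  ⊔preds=+  new=+  old=⊥  +wl: 
  step 10. node 4  ⊔preds=+  new=+  stable
  step 11. node 5  ⊔preds=+  new=+  old=⊥  +wl: 
  step 12. node 6  ⊔preds=+  new=+  stable

Least fixpoint reached:
  node 0: ⊥
  node 1: ⊥
  node 2: ⊥
  node 3: +
  node 4: +
  node 5: +
  node 6: +
  node 7: +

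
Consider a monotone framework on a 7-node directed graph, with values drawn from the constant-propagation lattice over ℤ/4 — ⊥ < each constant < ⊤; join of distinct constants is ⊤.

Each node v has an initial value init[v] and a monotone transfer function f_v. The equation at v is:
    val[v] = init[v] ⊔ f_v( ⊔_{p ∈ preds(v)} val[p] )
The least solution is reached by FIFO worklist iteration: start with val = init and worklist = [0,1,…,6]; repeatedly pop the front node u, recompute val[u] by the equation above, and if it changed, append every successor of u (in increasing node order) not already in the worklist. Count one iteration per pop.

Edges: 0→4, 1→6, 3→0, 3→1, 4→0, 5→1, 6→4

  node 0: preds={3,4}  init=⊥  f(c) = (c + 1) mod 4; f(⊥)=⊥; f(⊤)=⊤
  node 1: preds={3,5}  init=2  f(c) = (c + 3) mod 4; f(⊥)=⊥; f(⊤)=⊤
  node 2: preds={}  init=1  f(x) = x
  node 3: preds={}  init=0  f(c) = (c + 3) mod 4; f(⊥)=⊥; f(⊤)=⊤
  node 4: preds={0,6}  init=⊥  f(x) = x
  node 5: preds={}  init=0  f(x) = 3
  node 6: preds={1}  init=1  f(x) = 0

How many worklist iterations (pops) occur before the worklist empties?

11

Trace (11 dequeues):
  [1] u=0 | in 0 | out 1 | prev ⊥ | push {}
  [2] u=1 | in 0 | out ⊤ | prev 2 | push {}
  [3] u=2 | in ⊥ | out 1 | ==
  [4] u=3 | in ⊥ | out 0 | ==
  [5] u=4 | in 1 | out 1 | prev ⊥ | push {0}
  [6] u=5 | in ⊥ | out ⊤ | prev 0 | push {1}
  [7] u=6 | in ⊤ | out ⊤ | prev 1 | push {4}
  [8] u=0 | in ⊤ | out ⊤ | prev 1 | push {}
  [9] u=1 | in ⊤ | out ⊤ | ==
  [10] u=4 | in ⊤ | out ⊤ | prev 1 | push {0}
  [11] u=0 | in ⊤ | out ⊤ | ==

Converged values:
  [0] ⊤
  [1] ⊤
  [2] 1
  [3] 0
  [4] ⊤
  [5] ⊤
  [6] ⊤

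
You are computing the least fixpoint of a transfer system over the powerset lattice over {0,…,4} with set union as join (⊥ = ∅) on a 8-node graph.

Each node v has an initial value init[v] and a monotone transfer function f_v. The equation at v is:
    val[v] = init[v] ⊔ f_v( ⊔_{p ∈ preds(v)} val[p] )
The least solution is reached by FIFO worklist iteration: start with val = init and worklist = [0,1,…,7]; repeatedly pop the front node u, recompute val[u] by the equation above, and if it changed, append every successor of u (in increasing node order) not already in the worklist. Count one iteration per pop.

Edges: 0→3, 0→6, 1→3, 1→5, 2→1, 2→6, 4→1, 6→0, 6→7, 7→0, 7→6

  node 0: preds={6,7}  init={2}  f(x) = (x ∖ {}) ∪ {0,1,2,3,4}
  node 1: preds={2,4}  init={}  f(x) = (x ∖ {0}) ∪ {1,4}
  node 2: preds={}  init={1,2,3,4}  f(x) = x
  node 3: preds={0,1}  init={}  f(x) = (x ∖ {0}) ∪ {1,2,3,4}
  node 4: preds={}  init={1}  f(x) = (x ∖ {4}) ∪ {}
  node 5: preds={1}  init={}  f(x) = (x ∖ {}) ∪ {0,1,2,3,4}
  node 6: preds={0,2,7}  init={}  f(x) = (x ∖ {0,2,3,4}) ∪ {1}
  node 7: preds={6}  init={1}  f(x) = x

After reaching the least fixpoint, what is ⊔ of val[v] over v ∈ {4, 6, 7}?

Iteration log — 9 steps:
  step 1. node 0  ⊔preds={1}  new={0,1,2,3,4}  old={2}  +wl: 
  step 2. node 1  ⊔preds={1,2,3,4}  new={1,2,3,4}  old={}  +wl: 
  step 3. node 2  ⊔preds={}  new={1,2,3,4}  stable
  step 4. node 3  ⊔preds={0,1,2,3,4}  new={1,2,3,4}  old={}  +wl: 
  step 5. node 4  ⊔preds={}  new={1}  stable
  step 6. node 5  ⊔preds={1,2,3,4}  new={0,1,2,3,4}  old={}  +wl: 
  step 7. node 6  ⊔preds={0,1,2,3,4}  new={1}  old={}  +wl: 0
  step 8. node 7  ⊔preds={1}  new={1}  stable
  step 9. node 0  ⊔preds={1}  new={0,1,2,3,4}  stable

Least fixpoint reached:
  node 0: {0,1,2,3,4}
  node 1: {1,2,3,4}
  node 2: {1,2,3,4}
  node 3: {1,2,3,4}
  node 4: {1}
  node 5: {0,1,2,3,4}
  node 6: {1}
  node 7: {1}

{1}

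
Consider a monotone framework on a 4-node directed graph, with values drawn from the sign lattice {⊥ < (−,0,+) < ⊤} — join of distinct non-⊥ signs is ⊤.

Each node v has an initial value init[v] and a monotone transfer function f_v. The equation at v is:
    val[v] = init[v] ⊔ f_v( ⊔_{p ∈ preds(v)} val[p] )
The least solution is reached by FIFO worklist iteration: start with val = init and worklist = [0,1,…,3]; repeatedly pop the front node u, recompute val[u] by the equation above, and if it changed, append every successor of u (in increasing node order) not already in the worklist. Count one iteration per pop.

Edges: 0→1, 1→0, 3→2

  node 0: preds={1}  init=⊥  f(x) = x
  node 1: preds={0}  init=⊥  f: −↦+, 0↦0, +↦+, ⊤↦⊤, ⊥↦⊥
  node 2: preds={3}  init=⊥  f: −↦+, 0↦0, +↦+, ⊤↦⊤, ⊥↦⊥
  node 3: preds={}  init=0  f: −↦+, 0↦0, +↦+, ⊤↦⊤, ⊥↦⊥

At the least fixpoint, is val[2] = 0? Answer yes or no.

yes

Iteration log — 4 steps:
  step 1. node 0  ⊔preds=⊥  new=⊥  stable
  step 2. node 1  ⊔preds=⊥  new=⊥  stable
  step 3. node 2  ⊔preds=0  new=0  old=⊥  +wl: 
  step 4. node 3  ⊔preds=⊥  new=0  stable

Least fixpoint reached:
  node 0: ⊥
  node 1: ⊥
  node 2: 0
  node 3: 0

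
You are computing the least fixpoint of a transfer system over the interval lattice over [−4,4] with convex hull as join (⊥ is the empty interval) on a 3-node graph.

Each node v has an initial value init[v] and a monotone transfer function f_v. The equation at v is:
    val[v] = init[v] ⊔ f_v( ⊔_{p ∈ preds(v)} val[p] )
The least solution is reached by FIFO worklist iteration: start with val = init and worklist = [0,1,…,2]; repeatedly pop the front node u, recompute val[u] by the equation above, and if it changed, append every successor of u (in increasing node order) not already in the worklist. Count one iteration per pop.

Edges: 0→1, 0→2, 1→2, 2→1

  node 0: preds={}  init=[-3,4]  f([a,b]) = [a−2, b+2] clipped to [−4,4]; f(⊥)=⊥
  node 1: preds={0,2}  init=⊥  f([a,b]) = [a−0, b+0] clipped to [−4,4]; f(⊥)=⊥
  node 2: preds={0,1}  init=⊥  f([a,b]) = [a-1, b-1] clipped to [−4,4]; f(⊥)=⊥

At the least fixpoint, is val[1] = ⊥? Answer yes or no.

no

Iteration log — 5 steps:
  step 1. node 0  ⊔preds=⊥  new=[-3,4]  stable
  step 2. node 1  ⊔preds=[-3,4]  new=[-3,4]  old=⊥  +wl: 
  step 3. node 2  ⊔preds=[-3,4]  new=[-4,3]  old=⊥  +wl: 1
  step 4. node 1  ⊔preds=[-4,4]  new=[-4,4]  old=[-3,4]  +wl: 2
  step 5. node 2  ⊔preds=[-4,4]  new=[-4,3]  stable

Least fixpoint reached:
  node 0: [-3,4]
  node 1: [-4,4]
  node 2: [-4,3]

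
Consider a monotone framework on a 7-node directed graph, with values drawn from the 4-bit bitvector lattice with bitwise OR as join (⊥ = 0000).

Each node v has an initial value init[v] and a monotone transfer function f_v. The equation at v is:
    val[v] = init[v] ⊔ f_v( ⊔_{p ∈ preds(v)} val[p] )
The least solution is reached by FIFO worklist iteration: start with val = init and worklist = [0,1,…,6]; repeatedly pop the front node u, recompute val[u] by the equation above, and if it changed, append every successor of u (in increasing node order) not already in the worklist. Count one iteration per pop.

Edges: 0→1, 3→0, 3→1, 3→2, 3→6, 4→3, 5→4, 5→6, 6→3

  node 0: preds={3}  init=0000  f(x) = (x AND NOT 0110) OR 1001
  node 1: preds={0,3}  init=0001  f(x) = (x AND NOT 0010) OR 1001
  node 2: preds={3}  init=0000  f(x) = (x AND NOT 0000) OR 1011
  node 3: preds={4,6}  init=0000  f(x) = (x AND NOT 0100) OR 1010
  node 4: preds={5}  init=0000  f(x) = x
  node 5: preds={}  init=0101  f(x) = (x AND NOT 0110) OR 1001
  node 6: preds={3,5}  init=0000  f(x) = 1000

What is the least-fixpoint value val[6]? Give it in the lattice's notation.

1000

Trace (17 dequeues):
  [1] u=0 | in 0000 | out 1001 | prev 0000 | push {}
  [2] u=1 | in 1001 | out 1001 | prev 0001 | push {}
  [3] u=2 | in 0000 | out 1011 | prev 0000 | push {}
  [4] u=3 | in 0000 | out 1010 | prev 0000 | push {0,1,2}
  [5] u=4 | in 0101 | out 0101 | prev 0000 | push {3}
  [6] u=5 | in 0000 | out 1101 | prev 0101 | push {4}
  [7] u=6 | in 1111 | out 1000 | prev 0000 | push {}
  [8] u=0 | in 1010 | out 1001 | ==
  [9] u=1 | in 1011 | out 1001 | ==
  [10] u=2 | in 1010 | out 1011 | ==
  [11] u=3 | in 1101 | out 1011 | prev 1010 | push {0,1,2,6}
  [12] u=4 | in 1101 | out 1101 | prev 0101 | push {3}
  [13] u=0 | in 1011 | out 1001 | ==
  [14] u=1 | in 1011 | out 1001 | ==
  [15] u=2 | in 1011 | out 1011 | ==
  [16] u=6 | in 1111 | out 1000 | ==
  [17] u=3 | in 1101 | out 1011 | ==

Converged values:
  [0] 1001
  [1] 1001
  [2] 1011
  [3] 1011
  [4] 1101
  [5] 1101
  [6] 1000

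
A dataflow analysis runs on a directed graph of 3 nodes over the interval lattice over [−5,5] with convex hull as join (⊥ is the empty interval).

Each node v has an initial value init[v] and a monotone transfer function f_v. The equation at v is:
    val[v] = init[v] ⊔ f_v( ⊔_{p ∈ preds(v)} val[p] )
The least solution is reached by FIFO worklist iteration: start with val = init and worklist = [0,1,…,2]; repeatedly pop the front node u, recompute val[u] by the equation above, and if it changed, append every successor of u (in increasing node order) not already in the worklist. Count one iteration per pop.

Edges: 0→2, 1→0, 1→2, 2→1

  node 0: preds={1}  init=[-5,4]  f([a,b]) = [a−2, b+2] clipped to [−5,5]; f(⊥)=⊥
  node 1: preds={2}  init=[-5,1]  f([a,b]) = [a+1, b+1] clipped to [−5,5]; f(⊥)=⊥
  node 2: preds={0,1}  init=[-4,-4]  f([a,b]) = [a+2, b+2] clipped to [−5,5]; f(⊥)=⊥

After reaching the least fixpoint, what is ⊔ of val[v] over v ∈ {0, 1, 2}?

Iteration log — 6 steps:
  step 1. node 0  ⊔preds=[-5,1]  new=[-5,4]  stable
  step 2. node 1  ⊔preds=[-4,-4]  new=[-5,1]  stable
  step 3. node 2  ⊔preds=[-5,4]  new=[-4,5]  old=[-4,-4]  +wl: 1
  step 4. node 1  ⊔preds=[-4,5]  new=[-5,5]  old=[-5,1]  +wl: 0,2
  step 5. node 0  ⊔preds=[-5,5]  new=[-5,5]  old=[-5,4]  +wl: 
  step 6. node 2  ⊔preds=[-5,5]  new=[-4,5]  stable

Least fixpoint reached:
  node 0: [-5,5]
  node 1: [-5,5]
  node 2: [-4,5]

[-5,5]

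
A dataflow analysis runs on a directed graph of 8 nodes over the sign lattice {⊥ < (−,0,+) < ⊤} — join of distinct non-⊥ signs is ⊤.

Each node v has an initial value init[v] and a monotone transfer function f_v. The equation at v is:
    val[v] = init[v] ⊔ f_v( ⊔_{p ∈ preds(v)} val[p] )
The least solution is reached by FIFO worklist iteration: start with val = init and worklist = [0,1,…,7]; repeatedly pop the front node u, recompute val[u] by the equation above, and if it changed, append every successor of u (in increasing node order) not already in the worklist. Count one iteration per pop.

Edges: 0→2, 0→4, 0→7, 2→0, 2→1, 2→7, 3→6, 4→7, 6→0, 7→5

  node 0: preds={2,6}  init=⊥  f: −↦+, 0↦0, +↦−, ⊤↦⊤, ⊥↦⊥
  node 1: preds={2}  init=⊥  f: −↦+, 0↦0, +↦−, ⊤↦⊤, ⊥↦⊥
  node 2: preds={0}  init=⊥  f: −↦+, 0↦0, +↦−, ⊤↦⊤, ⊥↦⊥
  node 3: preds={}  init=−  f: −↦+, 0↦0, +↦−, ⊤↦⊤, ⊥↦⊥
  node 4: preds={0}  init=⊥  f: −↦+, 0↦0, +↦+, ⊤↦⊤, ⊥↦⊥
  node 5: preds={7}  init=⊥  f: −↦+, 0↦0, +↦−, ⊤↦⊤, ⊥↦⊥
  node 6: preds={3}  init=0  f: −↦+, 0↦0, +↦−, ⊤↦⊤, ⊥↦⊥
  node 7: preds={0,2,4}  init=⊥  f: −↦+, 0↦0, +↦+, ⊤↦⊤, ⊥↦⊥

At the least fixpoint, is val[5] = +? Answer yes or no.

no

Trace (17 dequeues):
  [1] u=0 | in 0 | out 0 | prev ⊥ | push {}
  [2] u=1 | in ⊥ | out ⊥ | ==
  [3] u=2 | in 0 | out 0 | prev ⊥ | push {0,1}
  [4] u=3 | in ⊥ | out − | ==
  [5] u=4 | in 0 | out 0 | prev ⊥ | push {}
  [6] u=5 | in ⊥ | out ⊥ | ==
  [7] u=6 | in − | out ⊤ | prev 0 | push {}
  [8] u=7 | in 0 | out 0 | prev ⊥ | push {5}
  [9] u=0 | in ⊤ | out ⊤ | prev 0 | push {2,4,7}
  [10] u=1 | in 0 | out 0 | prev ⊥ | push {}
  [11] u=5 | in 0 | out 0 | prev ⊥ | push {}
  [12] u=2 | in ⊤ | out ⊤ | prev 0 | push {0,1}
  [13] u=4 | in ⊤ | out ⊤ | prev 0 | push {}
  [14] u=7 | in ⊤ | out ⊤ | prev 0 | push {5}
  [15] u=0 | in ⊤ | out ⊤ | ==
  [16] u=1 | in ⊤ | out ⊤ | prev 0 | push {}
  [17] u=5 | in ⊤ | out ⊤ | prev 0 | push {}

Converged values:
  [0] ⊤
  [1] ⊤
  [2] ⊤
  [3] −
  [4] ⊤
  [5] ⊤
  [6] ⊤
  [7] ⊤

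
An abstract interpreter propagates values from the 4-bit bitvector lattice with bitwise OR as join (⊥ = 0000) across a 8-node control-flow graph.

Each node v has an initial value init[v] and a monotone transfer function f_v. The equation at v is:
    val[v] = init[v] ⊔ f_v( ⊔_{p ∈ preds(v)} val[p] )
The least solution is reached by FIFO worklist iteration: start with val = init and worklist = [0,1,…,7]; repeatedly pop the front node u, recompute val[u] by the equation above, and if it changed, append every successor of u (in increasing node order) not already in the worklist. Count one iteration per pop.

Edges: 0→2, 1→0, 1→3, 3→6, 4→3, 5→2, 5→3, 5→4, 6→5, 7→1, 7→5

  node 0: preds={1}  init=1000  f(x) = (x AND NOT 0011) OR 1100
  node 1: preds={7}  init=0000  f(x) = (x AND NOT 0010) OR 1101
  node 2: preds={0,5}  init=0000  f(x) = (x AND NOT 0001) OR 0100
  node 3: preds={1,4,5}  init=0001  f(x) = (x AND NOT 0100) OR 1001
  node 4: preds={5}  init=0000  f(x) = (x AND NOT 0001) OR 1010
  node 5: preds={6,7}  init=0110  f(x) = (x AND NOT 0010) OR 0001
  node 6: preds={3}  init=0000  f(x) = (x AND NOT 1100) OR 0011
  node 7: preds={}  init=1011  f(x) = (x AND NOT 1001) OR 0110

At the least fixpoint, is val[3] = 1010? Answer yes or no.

no

Trace (14 dequeues):
  [1] u=0 | in 0000 | out 1100 | prev 1000 | push {}
  [2] u=1 | in 1011 | out 1101 | prev 0000 | push {0}
  [3] u=2 | in 1110 | out 1110 | prev 0000 | push {}
  [4] u=3 | in 1111 | out 1011 | prev 0001 | push {}
  [5] u=4 | in 0110 | out 1110 | prev 0000 | push {3}
  [6] u=5 | in 1011 | out 1111 | prev 0110 | push {2,4}
  [7] u=6 | in 1011 | out 0011 | prev 0000 | push {5}
  [8] u=7 | in 0000 | out 1111 | prev 1011 | push {1}
  [9] u=0 | in 1101 | out 1100 | ==
  [10] u=3 | in 1111 | out 1011 | ==
  [11] u=2 | in 1111 | out 1110 | ==
  [12] u=4 | in 1111 | out 1110 | ==
  [13] u=5 | in 1111 | out 1111 | ==
  [14] u=1 | in 1111 | out 1101 | ==

Converged values:
  [0] 1100
  [1] 1101
  [2] 1110
  [3] 1011
  [4] 1110
  [5] 1111
  [6] 0011
  [7] 1111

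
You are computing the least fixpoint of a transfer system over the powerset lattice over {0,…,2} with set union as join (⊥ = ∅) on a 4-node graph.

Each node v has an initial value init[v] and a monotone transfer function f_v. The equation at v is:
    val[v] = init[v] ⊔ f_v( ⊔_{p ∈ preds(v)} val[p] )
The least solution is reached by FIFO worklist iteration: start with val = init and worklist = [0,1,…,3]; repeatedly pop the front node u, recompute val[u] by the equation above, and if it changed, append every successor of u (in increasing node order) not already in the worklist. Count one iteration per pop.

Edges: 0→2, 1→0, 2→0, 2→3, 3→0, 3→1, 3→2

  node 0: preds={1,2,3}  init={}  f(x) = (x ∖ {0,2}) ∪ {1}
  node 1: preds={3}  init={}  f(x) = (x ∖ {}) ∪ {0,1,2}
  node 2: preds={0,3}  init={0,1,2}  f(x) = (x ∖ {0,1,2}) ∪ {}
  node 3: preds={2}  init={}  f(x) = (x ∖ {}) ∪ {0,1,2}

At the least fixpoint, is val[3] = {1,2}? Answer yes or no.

Iteration log — 7 steps:
  step 1. node 0  ⊔preds={0,1,2}  new={1}  old={}  +wl: 
  step 2. node 1  ⊔preds={}  new={0,1,2}  old={}  +wl: 0
  step 3. node 2  ⊔preds={1}  new={0,1,2}  stable
  step 4. node 3  ⊔preds={0,1,2}  new={0,1,2}  old={}  +wl: 1,2
  step 5. node 0  ⊔preds={0,1,2}  new={1}  stable
  step 6. node 1  ⊔preds={0,1,2}  new={0,1,2}  stable
  step 7. node 2  ⊔preds={0,1,2}  new={0,1,2}  stable

Least fixpoint reached:
  node 0: {1}
  node 1: {0,1,2}
  node 2: {0,1,2}
  node 3: {0,1,2}

no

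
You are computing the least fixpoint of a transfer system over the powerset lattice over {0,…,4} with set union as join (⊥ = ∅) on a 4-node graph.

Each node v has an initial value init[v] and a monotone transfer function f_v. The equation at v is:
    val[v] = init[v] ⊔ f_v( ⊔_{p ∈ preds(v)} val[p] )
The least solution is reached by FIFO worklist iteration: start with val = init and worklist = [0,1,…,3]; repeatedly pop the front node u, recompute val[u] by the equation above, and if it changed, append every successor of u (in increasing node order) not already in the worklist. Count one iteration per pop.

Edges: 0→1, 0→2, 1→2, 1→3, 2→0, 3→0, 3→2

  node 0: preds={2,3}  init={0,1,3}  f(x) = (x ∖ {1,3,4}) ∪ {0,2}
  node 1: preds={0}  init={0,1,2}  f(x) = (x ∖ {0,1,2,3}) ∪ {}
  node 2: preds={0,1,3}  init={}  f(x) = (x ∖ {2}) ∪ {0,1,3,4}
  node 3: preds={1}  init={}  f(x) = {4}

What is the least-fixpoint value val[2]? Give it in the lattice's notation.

Worklist (6 pops):
  #1 pop 0: in={} → {0,1,2,3} (was {0,1,3}); enqueue []
  #2 pop 1: in={0,1,2,3} → {0,1,2} (no change)
  #3 pop 2: in={0,1,2,3} → {0,1,3,4} (was {}); enqueue [0]
  #4 pop 3: in={0,1,2} → {4} (was {}); enqueue [2]
  #5 pop 0: in={0,1,3,4} → {0,1,2,3} (no change)
  #6 pop 2: in={0,1,2,3,4} → {0,1,3,4} (no change)

Fixpoint:
  val[0] = {0,1,2,3}
  val[1] = {0,1,2}
  val[2] = {0,1,3,4}
  val[3] = {4}

{0,1,3,4}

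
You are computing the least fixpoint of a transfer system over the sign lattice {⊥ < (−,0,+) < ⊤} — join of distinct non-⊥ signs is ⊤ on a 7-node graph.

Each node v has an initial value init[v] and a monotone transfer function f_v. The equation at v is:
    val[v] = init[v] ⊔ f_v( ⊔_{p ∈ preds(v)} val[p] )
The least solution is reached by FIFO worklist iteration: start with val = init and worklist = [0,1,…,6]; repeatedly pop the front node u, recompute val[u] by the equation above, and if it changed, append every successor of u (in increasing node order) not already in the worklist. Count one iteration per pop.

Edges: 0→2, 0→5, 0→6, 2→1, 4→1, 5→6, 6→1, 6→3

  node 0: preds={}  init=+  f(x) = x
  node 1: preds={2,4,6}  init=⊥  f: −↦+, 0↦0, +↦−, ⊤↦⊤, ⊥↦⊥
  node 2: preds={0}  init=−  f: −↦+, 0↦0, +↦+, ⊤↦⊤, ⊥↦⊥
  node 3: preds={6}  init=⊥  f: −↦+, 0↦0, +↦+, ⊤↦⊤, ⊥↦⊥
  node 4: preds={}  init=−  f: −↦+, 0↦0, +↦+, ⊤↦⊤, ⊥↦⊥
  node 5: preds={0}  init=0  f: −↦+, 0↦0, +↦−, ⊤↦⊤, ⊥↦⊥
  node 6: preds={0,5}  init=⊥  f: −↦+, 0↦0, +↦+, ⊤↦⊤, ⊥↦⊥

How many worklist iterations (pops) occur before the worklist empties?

Worklist (9 pops):
  #1 pop 0: in=⊥ → + (no change)
  #2 pop 1: in=− → + (was ⊥); enqueue []
  #3 pop 2: in=+ → ⊤ (was −); enqueue [1]
  #4 pop 3: in=⊥ → ⊥ (no change)
  #5 pop 4: in=⊥ → − (no change)
  #6 pop 5: in=+ → ⊤ (was 0); enqueue []
  #7 pop 6: in=⊤ → ⊤ (was ⊥); enqueue [3]
  #8 pop 1: in=⊤ → ⊤ (was +); enqueue []
  #9 pop 3: in=⊤ → ⊤ (was ⊥); enqueue []

Fixpoint:
  val[0] = +
  val[1] = ⊤
  val[2] = ⊤
  val[3] = ⊤
  val[4] = −
  val[5] = ⊤
  val[6] = ⊤

9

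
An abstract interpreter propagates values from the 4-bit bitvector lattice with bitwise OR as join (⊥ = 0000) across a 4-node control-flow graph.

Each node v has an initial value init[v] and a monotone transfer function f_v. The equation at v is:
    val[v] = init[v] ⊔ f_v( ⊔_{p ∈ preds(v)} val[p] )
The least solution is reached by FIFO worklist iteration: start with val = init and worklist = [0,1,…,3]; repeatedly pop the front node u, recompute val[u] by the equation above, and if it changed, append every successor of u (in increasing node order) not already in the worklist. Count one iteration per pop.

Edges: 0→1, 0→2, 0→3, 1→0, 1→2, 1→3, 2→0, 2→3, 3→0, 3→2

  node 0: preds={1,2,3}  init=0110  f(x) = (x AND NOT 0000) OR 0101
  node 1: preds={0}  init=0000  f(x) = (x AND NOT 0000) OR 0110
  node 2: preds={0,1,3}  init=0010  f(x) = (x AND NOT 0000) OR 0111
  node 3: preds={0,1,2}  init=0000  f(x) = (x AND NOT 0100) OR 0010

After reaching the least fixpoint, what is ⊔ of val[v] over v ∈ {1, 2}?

Trace (6 dequeues):
  [1] u=0 | in 0010 | out 0111 | prev 0110 | push {}
  [2] u=1 | in 0111 | out 0111 | prev 0000 | push {0}
  [3] u=2 | in 0111 | out 0111 | prev 0010 | push {}
  [4] u=3 | in 0111 | out 0011 | prev 0000 | push {2}
  [5] u=0 | in 0111 | out 0111 | ==
  [6] u=2 | in 0111 | out 0111 | ==

Converged values:
  [0] 0111
  [1] 0111
  [2] 0111
  [3] 0011

0111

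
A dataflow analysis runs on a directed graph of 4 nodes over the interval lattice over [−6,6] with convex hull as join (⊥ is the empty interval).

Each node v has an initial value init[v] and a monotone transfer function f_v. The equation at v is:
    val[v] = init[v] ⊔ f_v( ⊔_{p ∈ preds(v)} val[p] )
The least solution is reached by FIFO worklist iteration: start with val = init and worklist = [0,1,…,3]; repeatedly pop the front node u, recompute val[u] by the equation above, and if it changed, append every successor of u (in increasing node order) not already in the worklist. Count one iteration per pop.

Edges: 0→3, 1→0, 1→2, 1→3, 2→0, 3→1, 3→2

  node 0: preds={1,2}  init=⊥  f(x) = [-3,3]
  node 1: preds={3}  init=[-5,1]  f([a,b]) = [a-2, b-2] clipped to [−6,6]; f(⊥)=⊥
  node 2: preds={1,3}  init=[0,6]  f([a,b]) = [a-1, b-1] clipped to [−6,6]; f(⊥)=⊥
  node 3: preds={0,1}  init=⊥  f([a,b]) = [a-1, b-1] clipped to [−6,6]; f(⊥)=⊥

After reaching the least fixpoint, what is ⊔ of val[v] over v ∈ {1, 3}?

Iteration log — 9 steps:
  step 1. node 0  ⊔preds=[-5,6]  new=[-3,3]  old=⊥  +wl: 
  step 2. node 1  ⊔preds=⊥  new=[-5,1]  stable
  step 3. node 2  ⊔preds=[-5,1]  new=[-6,6]  old=[0,6]  +wl: 0
  step 4. node 3  ⊔preds=[-5,3]  new=[-6,2]  old=⊥  +wl: 1,2
  step 5. node 0  ⊔preds=[-6,6]  new=[-3,3]  stable
  step 6. node 1  ⊔preds=[-6,2]  new=[-6,1]  old=[-5,1]  +wl: 0,3
  step 7. node 2  ⊔preds=[-6,2]  new=[-6,6]  stable
  step 8. node 0  ⊔preds=[-6,6]  new=[-3,3]  stable
  step 9. node 3  ⊔preds=[-6,3]  new=[-6,2]  stable

Least fixpoint reached:
  node 0: [-3,3]
  node 1: [-6,1]
  node 2: [-6,6]
  node 3: [-6,2]

[-6,2]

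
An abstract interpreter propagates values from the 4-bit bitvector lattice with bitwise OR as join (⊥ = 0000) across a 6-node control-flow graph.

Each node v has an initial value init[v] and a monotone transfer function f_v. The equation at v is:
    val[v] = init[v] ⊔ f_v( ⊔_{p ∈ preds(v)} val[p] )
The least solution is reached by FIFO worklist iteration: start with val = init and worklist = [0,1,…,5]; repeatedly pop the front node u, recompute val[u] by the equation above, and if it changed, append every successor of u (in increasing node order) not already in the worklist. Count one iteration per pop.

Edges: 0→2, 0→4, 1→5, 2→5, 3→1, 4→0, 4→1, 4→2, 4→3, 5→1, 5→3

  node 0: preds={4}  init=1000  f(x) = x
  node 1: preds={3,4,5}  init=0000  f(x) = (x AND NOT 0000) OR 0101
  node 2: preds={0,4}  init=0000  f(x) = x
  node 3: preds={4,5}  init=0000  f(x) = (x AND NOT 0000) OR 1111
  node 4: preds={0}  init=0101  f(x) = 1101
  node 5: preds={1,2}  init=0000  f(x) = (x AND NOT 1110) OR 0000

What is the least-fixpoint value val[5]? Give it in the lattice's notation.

0001

Worklist (11 pops):
  #1 pop 0: in=0101 → 1101 (was 1000); enqueue []
  #2 pop 1: in=0101 → 0101 (was 0000); enqueue []
  #3 pop 2: in=1101 → 1101 (was 0000); enqueue []
  #4 pop 3: in=0101 → 1111 (was 0000); enqueue [1]
  #5 pop 4: in=1101 → 1101 (was 0101); enqueue [0,2,3]
  #6 pop 5: in=1101 → 0001 (was 0000); enqueue []
  #7 pop 1: in=1111 → 1111 (was 0101); enqueue [5]
  #8 pop 0: in=1101 → 1101 (no change)
  #9 pop 2: in=1101 → 1101 (no change)
  #10 pop 3: in=1101 → 1111 (no change)
  #11 pop 5: in=1111 → 0001 (no change)

Fixpoint:
  val[0] = 1101
  val[1] = 1111
  val[2] = 1101
  val[3] = 1111
  val[4] = 1101
  val[5] = 0001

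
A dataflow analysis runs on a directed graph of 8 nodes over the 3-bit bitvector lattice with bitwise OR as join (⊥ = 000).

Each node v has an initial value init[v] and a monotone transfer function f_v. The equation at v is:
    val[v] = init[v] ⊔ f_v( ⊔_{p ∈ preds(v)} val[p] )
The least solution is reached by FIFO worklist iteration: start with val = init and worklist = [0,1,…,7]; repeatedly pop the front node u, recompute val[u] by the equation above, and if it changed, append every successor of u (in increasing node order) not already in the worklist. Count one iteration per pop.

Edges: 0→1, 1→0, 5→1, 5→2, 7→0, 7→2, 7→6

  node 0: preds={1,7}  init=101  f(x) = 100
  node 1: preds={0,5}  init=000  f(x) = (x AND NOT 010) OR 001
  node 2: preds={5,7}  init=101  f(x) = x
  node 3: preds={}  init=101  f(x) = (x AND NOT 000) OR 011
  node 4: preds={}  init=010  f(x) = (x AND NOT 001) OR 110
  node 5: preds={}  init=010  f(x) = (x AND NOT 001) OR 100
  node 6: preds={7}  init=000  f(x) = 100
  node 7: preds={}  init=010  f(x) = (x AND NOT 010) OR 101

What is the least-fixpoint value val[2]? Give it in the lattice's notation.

Trace (12 dequeues):
  [1] u=0 | in 010 | out 101 | ==
  [2] u=1 | in 111 | out 101 | prev 000 | push {0}
  [3] u=2 | in 010 | out 111 | prev 101 | push {}
  [4] u=3 | in 000 | out 111 | prev 101 | push {}
  [5] u=4 | in 000 | out 110 | prev 010 | push {}
  [6] u=5 | in 000 | out 110 | prev 010 | push {1,2}
  [7] u=6 | in 010 | out 100 | prev 000 | push {}
  [8] u=7 | in 000 | out 111 | prev 010 | push {6}
  [9] u=0 | in 111 | out 101 | ==
  [10] u=1 | in 111 | out 101 | ==
  [11] u=2 | in 111 | out 111 | ==
  [12] u=6 | in 111 | out 100 | ==

Converged values:
  [0] 101
  [1] 101
  [2] 111
  [3] 111
  [4] 110
  [5] 110
  [6] 100
  [7] 111

111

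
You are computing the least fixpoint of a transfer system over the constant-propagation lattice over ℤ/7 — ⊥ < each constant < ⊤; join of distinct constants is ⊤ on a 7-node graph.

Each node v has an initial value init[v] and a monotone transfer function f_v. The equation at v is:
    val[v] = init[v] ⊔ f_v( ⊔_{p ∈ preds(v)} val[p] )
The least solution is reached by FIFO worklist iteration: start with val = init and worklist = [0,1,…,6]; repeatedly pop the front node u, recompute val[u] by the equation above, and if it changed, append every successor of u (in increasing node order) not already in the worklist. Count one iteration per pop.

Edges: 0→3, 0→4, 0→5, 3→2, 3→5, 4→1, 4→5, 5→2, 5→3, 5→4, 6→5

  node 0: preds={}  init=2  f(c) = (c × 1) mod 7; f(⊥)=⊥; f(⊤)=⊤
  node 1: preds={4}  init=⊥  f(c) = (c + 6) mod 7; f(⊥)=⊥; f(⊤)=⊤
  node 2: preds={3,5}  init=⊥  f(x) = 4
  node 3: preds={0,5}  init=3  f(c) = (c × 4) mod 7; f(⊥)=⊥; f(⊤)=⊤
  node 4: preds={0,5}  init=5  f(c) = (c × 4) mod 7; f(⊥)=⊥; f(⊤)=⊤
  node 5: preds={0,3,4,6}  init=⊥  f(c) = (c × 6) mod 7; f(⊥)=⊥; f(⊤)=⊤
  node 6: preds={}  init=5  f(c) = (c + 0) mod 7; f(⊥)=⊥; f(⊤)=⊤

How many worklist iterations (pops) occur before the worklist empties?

Iteration log — 11 steps:
  step 1. node 0  ⊔preds=⊥  new=2  stable
  step 2. node 1  ⊔preds=5  new=4  old=⊥  +wl: 
  step 3. node 2  ⊔preds=3  new=4  old=⊥  +wl: 
  step 4. node 3  ⊔preds=2  new=⊤  old=3  +wl: 2
  step 5. node 4  ⊔preds=2  new=⊤  old=5  +wl: 1
  step 6. node 5  ⊔preds=⊤  new=⊤  old=⊥  +wl: 3,4
  step 7. node 6  ⊔preds=⊥  new=5  stable
  step 8. node 2  ⊔preds=⊤  new=4  stable
  step 9. node 1  ⊔preds=⊤  new=⊤  old=4  +wl: 
  step 10. node 3  ⊔preds=⊤  new=⊤  stable
  step 11. node 4  ⊔preds=⊤  new=⊤  stable

Least fixpoint reached:
  node 0: 2
  node 1: ⊤
  node 2: 4
  node 3: ⊤
  node 4: ⊤
  node 5: ⊤
  node 6: 5

11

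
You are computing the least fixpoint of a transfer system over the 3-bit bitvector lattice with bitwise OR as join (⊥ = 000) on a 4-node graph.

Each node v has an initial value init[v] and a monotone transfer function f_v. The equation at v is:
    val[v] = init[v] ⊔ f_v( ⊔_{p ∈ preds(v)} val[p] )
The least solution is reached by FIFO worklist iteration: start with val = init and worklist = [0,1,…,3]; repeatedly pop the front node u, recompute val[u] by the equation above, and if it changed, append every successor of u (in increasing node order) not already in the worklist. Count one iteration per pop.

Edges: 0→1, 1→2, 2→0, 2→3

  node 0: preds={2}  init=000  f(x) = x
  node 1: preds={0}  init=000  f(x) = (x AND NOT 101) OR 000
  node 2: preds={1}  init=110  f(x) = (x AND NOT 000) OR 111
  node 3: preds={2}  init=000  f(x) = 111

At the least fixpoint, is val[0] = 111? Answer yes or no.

yes

Iteration log — 6 steps:
  step 1. node 0  ⊔preds=110  new=110  old=000  +wl: 
  step 2. node 1  ⊔preds=110  new=010  old=000  +wl: 
  step 3. node 2  ⊔preds=010  new=111  old=110  +wl: 0
  step 4. node 3  ⊔preds=111  new=111  old=000  +wl: 
  step 5. node 0  ⊔preds=111  new=111  old=110  +wl: 1
  step 6. node 1  ⊔preds=111  new=010  stable

Least fixpoint reached:
  node 0: 111
  node 1: 010
  node 2: 111
  node 3: 111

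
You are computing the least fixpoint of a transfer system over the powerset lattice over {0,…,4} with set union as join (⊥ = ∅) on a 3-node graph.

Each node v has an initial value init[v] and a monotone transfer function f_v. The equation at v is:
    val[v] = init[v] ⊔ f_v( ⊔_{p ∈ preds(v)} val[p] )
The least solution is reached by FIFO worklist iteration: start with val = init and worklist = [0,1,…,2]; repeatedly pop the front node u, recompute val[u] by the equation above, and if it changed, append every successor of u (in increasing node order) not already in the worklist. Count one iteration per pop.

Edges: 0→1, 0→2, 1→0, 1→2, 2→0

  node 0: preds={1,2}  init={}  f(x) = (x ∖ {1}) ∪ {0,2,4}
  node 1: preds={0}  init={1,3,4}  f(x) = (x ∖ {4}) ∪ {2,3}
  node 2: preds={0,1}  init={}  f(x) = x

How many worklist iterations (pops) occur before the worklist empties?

4

Iteration log — 4 steps:
  step 1. node 0  ⊔preds={1,3,4}  new={0,2,3,4}  old={}  +wl: 
  step 2. node 1  ⊔preds={0,2,3,4}  new={0,1,2,3,4}  old={1,3,4}  +wl: 0
  step 3. node 2  ⊔preds={0,1,2,3,4}  new={0,1,2,3,4}  old={}  +wl: 
  step 4. node 0  ⊔preds={0,1,2,3,4}  new={0,2,3,4}  stable

Least fixpoint reached:
  node 0: {0,2,3,4}
  node 1: {0,1,2,3,4}
  node 2: {0,1,2,3,4}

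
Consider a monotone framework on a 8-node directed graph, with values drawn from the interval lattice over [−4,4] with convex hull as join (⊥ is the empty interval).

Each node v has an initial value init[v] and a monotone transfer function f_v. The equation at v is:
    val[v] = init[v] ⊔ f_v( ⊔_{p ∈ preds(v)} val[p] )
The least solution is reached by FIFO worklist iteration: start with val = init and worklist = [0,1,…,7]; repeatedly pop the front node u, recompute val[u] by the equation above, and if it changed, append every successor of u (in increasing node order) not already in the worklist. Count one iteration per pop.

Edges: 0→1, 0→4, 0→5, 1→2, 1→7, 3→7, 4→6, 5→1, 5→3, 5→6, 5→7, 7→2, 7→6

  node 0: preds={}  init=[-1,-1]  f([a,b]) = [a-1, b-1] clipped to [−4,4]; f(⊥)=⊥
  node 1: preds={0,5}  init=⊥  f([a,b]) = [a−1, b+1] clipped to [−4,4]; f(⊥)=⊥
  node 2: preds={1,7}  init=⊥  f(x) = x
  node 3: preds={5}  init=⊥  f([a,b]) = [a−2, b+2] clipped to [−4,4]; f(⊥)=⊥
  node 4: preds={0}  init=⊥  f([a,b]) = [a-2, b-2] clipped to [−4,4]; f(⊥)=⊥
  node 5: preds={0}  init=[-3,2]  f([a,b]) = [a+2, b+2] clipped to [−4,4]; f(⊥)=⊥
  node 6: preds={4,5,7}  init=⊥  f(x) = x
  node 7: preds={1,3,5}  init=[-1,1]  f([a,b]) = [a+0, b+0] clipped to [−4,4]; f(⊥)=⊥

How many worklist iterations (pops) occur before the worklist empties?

10

Iteration log — 10 steps:
  step 1. node 0  ⊔preds=⊥  new=[-1,-1]  stable
  step 2. node 1  ⊔preds=[-3,2]  new=[-4,3]  old=⊥  +wl: 
  step 3. node 2  ⊔preds=[-4,3]  new=[-4,3]  old=⊥  +wl: 
  step 4. node 3  ⊔preds=[-3,2]  new=[-4,4]  old=⊥  +wl: 
  step 5. node 4  ⊔preds=[-1,-1]  new=[-3,-3]  old=⊥  +wl: 
  step 6. node 5  ⊔preds=[-1,-1]  new=[-3,2]  stable
  step 7. node 6  ⊔preds=[-3,2]  new=[-3,2]  old=⊥  +wl: 
  step 8. node 7  ⊔preds=[-4,4]  new=[-4,4]  old=[-1,1]  +wl: 2,6
  step 9. node 2  ⊔preds=[-4,4]  new=[-4,4]  old=[-4,3]  +wl: 
  step 10. node 6  ⊔preds=[-4,4]  new=[-4,4]  old=[-3,2]  +wl: 

Least fixpoint reached:
  node 0: [-1,-1]
  node 1: [-4,3]
  node 2: [-4,4]
  node 3: [-4,4]
  node 4: [-3,-3]
  node 5: [-3,2]
  node 6: [-4,4]
  node 7: [-4,4]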